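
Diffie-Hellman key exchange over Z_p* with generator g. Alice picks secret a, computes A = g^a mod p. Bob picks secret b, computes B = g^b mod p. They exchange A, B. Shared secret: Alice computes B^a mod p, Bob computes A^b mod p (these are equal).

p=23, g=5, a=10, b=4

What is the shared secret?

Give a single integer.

A = 5^10 mod 23  (bits of 10 = 1010)
  bit 0 = 1: r = r^2 * 5 mod 23 = 1^2 * 5 = 1*5 = 5
  bit 1 = 0: r = r^2 mod 23 = 5^2 = 2
  bit 2 = 1: r = r^2 * 5 mod 23 = 2^2 * 5 = 4*5 = 20
  bit 3 = 0: r = r^2 mod 23 = 20^2 = 9
  -> A = 9
B = 5^4 mod 23  (bits of 4 = 100)
  bit 0 = 1: r = r^2 * 5 mod 23 = 1^2 * 5 = 1*5 = 5
  bit 1 = 0: r = r^2 mod 23 = 5^2 = 2
  bit 2 = 0: r = r^2 mod 23 = 2^2 = 4
  -> B = 4
s = B^a = 4^10 mod 23  (bits of 10 = 1010)
  bit 0 = 1: r = r^2 * 4 mod 23 = 1^2 * 4 = 1*4 = 4
  bit 1 = 0: r = r^2 mod 23 = 4^2 = 16
  bit 2 = 1: r = r^2 * 4 mod 23 = 16^2 * 4 = 3*4 = 12
  bit 3 = 0: r = r^2 mod 23 = 12^2 = 6
  -> s = B^a = 6

Answer: 6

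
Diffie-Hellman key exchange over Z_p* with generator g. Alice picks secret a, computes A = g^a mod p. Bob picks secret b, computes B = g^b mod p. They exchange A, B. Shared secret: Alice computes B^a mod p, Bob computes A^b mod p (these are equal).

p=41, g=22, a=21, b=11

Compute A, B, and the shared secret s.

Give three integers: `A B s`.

Answer: 19 7 34

Derivation:
A = 22^21 mod 41  (bits of 21 = 10101)
  bit 0 = 1: r = r^2 * 22 mod 41 = 1^2 * 22 = 1*22 = 22
  bit 1 = 0: r = r^2 mod 41 = 22^2 = 33
  bit 2 = 1: r = r^2 * 22 mod 41 = 33^2 * 22 = 23*22 = 14
  bit 3 = 0: r = r^2 mod 41 = 14^2 = 32
  bit 4 = 1: r = r^2 * 22 mod 41 = 32^2 * 22 = 40*22 = 19
  -> A = 19
B = 22^11 mod 41  (bits of 11 = 1011)
  bit 0 = 1: r = r^2 * 22 mod 41 = 1^2 * 22 = 1*22 = 22
  bit 1 = 0: r = r^2 mod 41 = 22^2 = 33
  bit 2 = 1: r = r^2 * 22 mod 41 = 33^2 * 22 = 23*22 = 14
  bit 3 = 1: r = r^2 * 22 mod 41 = 14^2 * 22 = 32*22 = 7
  -> B = 7
s = B^a = 7^21 mod 41  (bits of 21 = 10101)
  bit 0 = 1: r = r^2 * 7 mod 41 = 1^2 * 7 = 1*7 = 7
  bit 1 = 0: r = r^2 mod 41 = 7^2 = 8
  bit 2 = 1: r = r^2 * 7 mod 41 = 8^2 * 7 = 23*7 = 38
  bit 3 = 0: r = r^2 mod 41 = 38^2 = 9
  bit 4 = 1: r = r^2 * 7 mod 41 = 9^2 * 7 = 40*7 = 34
  -> s = B^a = 34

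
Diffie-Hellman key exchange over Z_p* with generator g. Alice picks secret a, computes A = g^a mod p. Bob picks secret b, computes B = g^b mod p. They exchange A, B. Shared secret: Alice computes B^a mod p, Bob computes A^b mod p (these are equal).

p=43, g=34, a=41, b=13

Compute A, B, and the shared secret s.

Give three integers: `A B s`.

A = 34^41 mod 43  (bits of 41 = 101001)
  bit 0 = 1: r = r^2 * 34 mod 43 = 1^2 * 34 = 1*34 = 34
  bit 1 = 0: r = r^2 mod 43 = 34^2 = 38
  bit 2 = 1: r = r^2 * 34 mod 43 = 38^2 * 34 = 25*34 = 33
  bit 3 = 0: r = r^2 mod 43 = 33^2 = 14
  bit 4 = 0: r = r^2 mod 43 = 14^2 = 24
  bit 5 = 1: r = r^2 * 34 mod 43 = 24^2 * 34 = 17*34 = 19
  -> A = 19
B = 34^13 mod 43  (bits of 13 = 1101)
  bit 0 = 1: r = r^2 * 34 mod 43 = 1^2 * 34 = 1*34 = 34
  bit 1 = 1: r = r^2 * 34 mod 43 = 34^2 * 34 = 38*34 = 2
  bit 2 = 0: r = r^2 mod 43 = 2^2 = 4
  bit 3 = 1: r = r^2 * 34 mod 43 = 4^2 * 34 = 16*34 = 28
  -> B = 28
s = B^a = 28^41 mod 43  (bits of 41 = 101001)
  bit 0 = 1: r = r^2 * 28 mod 43 = 1^2 * 28 = 1*28 = 28
  bit 1 = 0: r = r^2 mod 43 = 28^2 = 10
  bit 2 = 1: r = r^2 * 28 mod 43 = 10^2 * 28 = 14*28 = 5
  bit 3 = 0: r = r^2 mod 43 = 5^2 = 25
  bit 4 = 0: r = r^2 mod 43 = 25^2 = 23
  bit 5 = 1: r = r^2 * 28 mod 43 = 23^2 * 28 = 13*28 = 20
  -> s = B^a = 20

Answer: 19 28 20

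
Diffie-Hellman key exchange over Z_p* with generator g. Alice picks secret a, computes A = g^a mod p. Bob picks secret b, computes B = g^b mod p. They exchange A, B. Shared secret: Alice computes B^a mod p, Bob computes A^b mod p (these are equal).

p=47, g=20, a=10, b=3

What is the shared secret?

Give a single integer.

Answer: 21

Derivation:
A = 20^10 mod 47  (bits of 10 = 1010)
  bit 0 = 1: r = r^2 * 20 mod 47 = 1^2 * 20 = 1*20 = 20
  bit 1 = 0: r = r^2 mod 47 = 20^2 = 24
  bit 2 = 1: r = r^2 * 20 mod 47 = 24^2 * 20 = 12*20 = 5
  bit 3 = 0: r = r^2 mod 47 = 5^2 = 25
  -> A = 25
B = 20^3 mod 47  (bits of 3 = 11)
  bit 0 = 1: r = r^2 * 20 mod 47 = 1^2 * 20 = 1*20 = 20
  bit 1 = 1: r = r^2 * 20 mod 47 = 20^2 * 20 = 24*20 = 10
  -> B = 10
s = B^a = 10^10 mod 47  (bits of 10 = 1010)
  bit 0 = 1: r = r^2 * 10 mod 47 = 1^2 * 10 = 1*10 = 10
  bit 1 = 0: r = r^2 mod 47 = 10^2 = 6
  bit 2 = 1: r = r^2 * 10 mod 47 = 6^2 * 10 = 36*10 = 31
  bit 3 = 0: r = r^2 mod 47 = 31^2 = 21
  -> s = B^a = 21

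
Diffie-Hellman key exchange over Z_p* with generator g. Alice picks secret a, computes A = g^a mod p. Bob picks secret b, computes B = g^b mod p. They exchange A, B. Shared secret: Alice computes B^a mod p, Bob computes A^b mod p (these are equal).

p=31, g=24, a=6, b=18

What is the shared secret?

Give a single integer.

Answer: 2

Derivation:
A = 24^6 mod 31  (bits of 6 = 110)
  bit 0 = 1: r = r^2 * 24 mod 31 = 1^2 * 24 = 1*24 = 24
  bit 1 = 1: r = r^2 * 24 mod 31 = 24^2 * 24 = 18*24 = 29
  bit 2 = 0: r = r^2 mod 31 = 29^2 = 4
  -> A = 4
B = 24^18 mod 31  (bits of 18 = 10010)
  bit 0 = 1: r = r^2 * 24 mod 31 = 1^2 * 24 = 1*24 = 24
  bit 1 = 0: r = r^2 mod 31 = 24^2 = 18
  bit 2 = 0: r = r^2 mod 31 = 18^2 = 14
  bit 3 = 1: r = r^2 * 24 mod 31 = 14^2 * 24 = 10*24 = 23
  bit 4 = 0: r = r^2 mod 31 = 23^2 = 2
  -> B = 2
s = B^a = 2^6 mod 31  (bits of 6 = 110)
  bit 0 = 1: r = r^2 * 2 mod 31 = 1^2 * 2 = 1*2 = 2
  bit 1 = 1: r = r^2 * 2 mod 31 = 2^2 * 2 = 4*2 = 8
  bit 2 = 0: r = r^2 mod 31 = 8^2 = 2
  -> s = B^a = 2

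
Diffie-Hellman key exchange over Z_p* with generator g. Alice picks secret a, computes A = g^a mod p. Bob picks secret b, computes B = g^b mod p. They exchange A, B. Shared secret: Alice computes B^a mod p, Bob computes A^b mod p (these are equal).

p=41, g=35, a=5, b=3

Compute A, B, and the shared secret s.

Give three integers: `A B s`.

Answer: 14 30 38

Derivation:
A = 35^5 mod 41  (bits of 5 = 101)
  bit 0 = 1: r = r^2 * 35 mod 41 = 1^2 * 35 = 1*35 = 35
  bit 1 = 0: r = r^2 mod 41 = 35^2 = 36
  bit 2 = 1: r = r^2 * 35 mod 41 = 36^2 * 35 = 25*35 = 14
  -> A = 14
B = 35^3 mod 41  (bits of 3 = 11)
  bit 0 = 1: r = r^2 * 35 mod 41 = 1^2 * 35 = 1*35 = 35
  bit 1 = 1: r = r^2 * 35 mod 41 = 35^2 * 35 = 36*35 = 30
  -> B = 30
s = B^a = 30^5 mod 41  (bits of 5 = 101)
  bit 0 = 1: r = r^2 * 30 mod 41 = 1^2 * 30 = 1*30 = 30
  bit 1 = 0: r = r^2 mod 41 = 30^2 = 39
  bit 2 = 1: r = r^2 * 30 mod 41 = 39^2 * 30 = 4*30 = 38
  -> s = B^a = 38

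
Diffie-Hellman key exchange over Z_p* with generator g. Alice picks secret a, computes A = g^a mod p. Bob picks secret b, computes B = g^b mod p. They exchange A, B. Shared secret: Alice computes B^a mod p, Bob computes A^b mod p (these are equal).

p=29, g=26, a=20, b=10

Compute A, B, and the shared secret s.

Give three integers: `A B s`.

A = 26^20 mod 29  (bits of 20 = 10100)
  bit 0 = 1: r = r^2 * 26 mod 29 = 1^2 * 26 = 1*26 = 26
  bit 1 = 0: r = r^2 mod 29 = 26^2 = 9
  bit 2 = 1: r = r^2 * 26 mod 29 = 9^2 * 26 = 23*26 = 18
  bit 3 = 0: r = r^2 mod 29 = 18^2 = 5
  bit 4 = 0: r = r^2 mod 29 = 5^2 = 25
  -> A = 25
B = 26^10 mod 29  (bits of 10 = 1010)
  bit 0 = 1: r = r^2 * 26 mod 29 = 1^2 * 26 = 1*26 = 26
  bit 1 = 0: r = r^2 mod 29 = 26^2 = 9
  bit 2 = 1: r = r^2 * 26 mod 29 = 9^2 * 26 = 23*26 = 18
  bit 3 = 0: r = r^2 mod 29 = 18^2 = 5
  -> B = 5
s = B^a = 5^20 mod 29  (bits of 20 = 10100)
  bit 0 = 1: r = r^2 * 5 mod 29 = 1^2 * 5 = 1*5 = 5
  bit 1 = 0: r = r^2 mod 29 = 5^2 = 25
  bit 2 = 1: r = r^2 * 5 mod 29 = 25^2 * 5 = 16*5 = 22
  bit 3 = 0: r = r^2 mod 29 = 22^2 = 20
  bit 4 = 0: r = r^2 mod 29 = 20^2 = 23
  -> s = B^a = 23

Answer: 25 5 23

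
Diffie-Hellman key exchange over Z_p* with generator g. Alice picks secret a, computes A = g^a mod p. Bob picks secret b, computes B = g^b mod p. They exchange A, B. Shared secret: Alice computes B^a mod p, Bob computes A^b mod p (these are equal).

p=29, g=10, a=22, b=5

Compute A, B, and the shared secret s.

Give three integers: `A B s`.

Answer: 4 8 9

Derivation:
A = 10^22 mod 29  (bits of 22 = 10110)
  bit 0 = 1: r = r^2 * 10 mod 29 = 1^2 * 10 = 1*10 = 10
  bit 1 = 0: r = r^2 mod 29 = 10^2 = 13
  bit 2 = 1: r = r^2 * 10 mod 29 = 13^2 * 10 = 24*10 = 8
  bit 3 = 1: r = r^2 * 10 mod 29 = 8^2 * 10 = 6*10 = 2
  bit 4 = 0: r = r^2 mod 29 = 2^2 = 4
  -> A = 4
B = 10^5 mod 29  (bits of 5 = 101)
  bit 0 = 1: r = r^2 * 10 mod 29 = 1^2 * 10 = 1*10 = 10
  bit 1 = 0: r = r^2 mod 29 = 10^2 = 13
  bit 2 = 1: r = r^2 * 10 mod 29 = 13^2 * 10 = 24*10 = 8
  -> B = 8
s = B^a = 8^22 mod 29  (bits of 22 = 10110)
  bit 0 = 1: r = r^2 * 8 mod 29 = 1^2 * 8 = 1*8 = 8
  bit 1 = 0: r = r^2 mod 29 = 8^2 = 6
  bit 2 = 1: r = r^2 * 8 mod 29 = 6^2 * 8 = 7*8 = 27
  bit 3 = 1: r = r^2 * 8 mod 29 = 27^2 * 8 = 4*8 = 3
  bit 4 = 0: r = r^2 mod 29 = 3^2 = 9
  -> s = B^a = 9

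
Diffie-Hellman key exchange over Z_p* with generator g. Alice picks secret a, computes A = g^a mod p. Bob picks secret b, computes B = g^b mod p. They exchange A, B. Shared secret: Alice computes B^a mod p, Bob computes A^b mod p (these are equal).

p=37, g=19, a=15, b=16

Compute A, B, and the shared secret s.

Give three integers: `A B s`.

A = 19^15 mod 37  (bits of 15 = 1111)
  bit 0 = 1: r = r^2 * 19 mod 37 = 1^2 * 19 = 1*19 = 19
  bit 1 = 1: r = r^2 * 19 mod 37 = 19^2 * 19 = 28*19 = 14
  bit 2 = 1: r = r^2 * 19 mod 37 = 14^2 * 19 = 11*19 = 24
  bit 3 = 1: r = r^2 * 19 mod 37 = 24^2 * 19 = 21*19 = 29
  -> A = 29
B = 19^16 mod 37  (bits of 16 = 10000)
  bit 0 = 1: r = r^2 * 19 mod 37 = 1^2 * 19 = 1*19 = 19
  bit 1 = 0: r = r^2 mod 37 = 19^2 = 28
  bit 2 = 0: r = r^2 mod 37 = 28^2 = 7
  bit 3 = 0: r = r^2 mod 37 = 7^2 = 12
  bit 4 = 0: r = r^2 mod 37 = 12^2 = 33
  -> B = 33
s = B^a = 33^15 mod 37  (bits of 15 = 1111)
  bit 0 = 1: r = r^2 * 33 mod 37 = 1^2 * 33 = 1*33 = 33
  bit 1 = 1: r = r^2 * 33 mod 37 = 33^2 * 33 = 16*33 = 10
  bit 2 = 1: r = r^2 * 33 mod 37 = 10^2 * 33 = 26*33 = 7
  bit 3 = 1: r = r^2 * 33 mod 37 = 7^2 * 33 = 12*33 = 26
  -> s = B^a = 26

Answer: 29 33 26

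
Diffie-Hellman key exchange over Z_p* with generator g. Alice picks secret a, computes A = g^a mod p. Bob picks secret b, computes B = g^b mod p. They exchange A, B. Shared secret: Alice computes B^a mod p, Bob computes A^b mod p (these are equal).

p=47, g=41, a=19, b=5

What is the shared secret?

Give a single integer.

A = 41^19 mod 47  (bits of 19 = 10011)
  bit 0 = 1: r = r^2 * 41 mod 47 = 1^2 * 41 = 1*41 = 41
  bit 1 = 0: r = r^2 mod 47 = 41^2 = 36
  bit 2 = 0: r = r^2 mod 47 = 36^2 = 27
  bit 3 = 1: r = r^2 * 41 mod 47 = 27^2 * 41 = 24*41 = 44
  bit 4 = 1: r = r^2 * 41 mod 47 = 44^2 * 41 = 9*41 = 40
  -> A = 40
B = 41^5 mod 47  (bits of 5 = 101)
  bit 0 = 1: r = r^2 * 41 mod 47 = 1^2 * 41 = 1*41 = 41
  bit 1 = 0: r = r^2 mod 47 = 41^2 = 36
  bit 2 = 1: r = r^2 * 41 mod 47 = 36^2 * 41 = 27*41 = 26
  -> B = 26
s = B^a = 26^19 mod 47  (bits of 19 = 10011)
  bit 0 = 1: r = r^2 * 26 mod 47 = 1^2 * 26 = 1*26 = 26
  bit 1 = 0: r = r^2 mod 47 = 26^2 = 18
  bit 2 = 0: r = r^2 mod 47 = 18^2 = 42
  bit 3 = 1: r = r^2 * 26 mod 47 = 42^2 * 26 = 25*26 = 39
  bit 4 = 1: r = r^2 * 26 mod 47 = 39^2 * 26 = 17*26 = 19
  -> s = B^a = 19

Answer: 19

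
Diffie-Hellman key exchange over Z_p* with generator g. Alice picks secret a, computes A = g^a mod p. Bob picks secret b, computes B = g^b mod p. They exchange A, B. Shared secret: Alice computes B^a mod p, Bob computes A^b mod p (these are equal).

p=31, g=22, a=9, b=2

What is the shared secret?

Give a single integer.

A = 22^9 mod 31  (bits of 9 = 1001)
  bit 0 = 1: r = r^2 * 22 mod 31 = 1^2 * 22 = 1*22 = 22
  bit 1 = 0: r = r^2 mod 31 = 22^2 = 19
  bit 2 = 0: r = r^2 mod 31 = 19^2 = 20
  bit 3 = 1: r = r^2 * 22 mod 31 = 20^2 * 22 = 28*22 = 27
  -> A = 27
B = 22^2 mod 31  (bits of 2 = 10)
  bit 0 = 1: r = r^2 * 22 mod 31 = 1^2 * 22 = 1*22 = 22
  bit 1 = 0: r = r^2 mod 31 = 22^2 = 19
  -> B = 19
s = B^a = 19^9 mod 31  (bits of 9 = 1001)
  bit 0 = 1: r = r^2 * 19 mod 31 = 1^2 * 19 = 1*19 = 19
  bit 1 = 0: r = r^2 mod 31 = 19^2 = 20
  bit 2 = 0: r = r^2 mod 31 = 20^2 = 28
  bit 3 = 1: r = r^2 * 19 mod 31 = 28^2 * 19 = 9*19 = 16
  -> s = B^a = 16

Answer: 16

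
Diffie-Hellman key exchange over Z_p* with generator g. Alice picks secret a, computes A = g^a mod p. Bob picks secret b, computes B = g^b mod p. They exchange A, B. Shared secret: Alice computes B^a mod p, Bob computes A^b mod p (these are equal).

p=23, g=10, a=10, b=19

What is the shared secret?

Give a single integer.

Answer: 12

Derivation:
A = 10^10 mod 23  (bits of 10 = 1010)
  bit 0 = 1: r = r^2 * 10 mod 23 = 1^2 * 10 = 1*10 = 10
  bit 1 = 0: r = r^2 mod 23 = 10^2 = 8
  bit 2 = 1: r = r^2 * 10 mod 23 = 8^2 * 10 = 18*10 = 19
  bit 3 = 0: r = r^2 mod 23 = 19^2 = 16
  -> A = 16
B = 10^19 mod 23  (bits of 19 = 10011)
  bit 0 = 1: r = r^2 * 10 mod 23 = 1^2 * 10 = 1*10 = 10
  bit 1 = 0: r = r^2 mod 23 = 10^2 = 8
  bit 2 = 0: r = r^2 mod 23 = 8^2 = 18
  bit 3 = 1: r = r^2 * 10 mod 23 = 18^2 * 10 = 2*10 = 20
  bit 4 = 1: r = r^2 * 10 mod 23 = 20^2 * 10 = 9*10 = 21
  -> B = 21
s = B^a = 21^10 mod 23  (bits of 10 = 1010)
  bit 0 = 1: r = r^2 * 21 mod 23 = 1^2 * 21 = 1*21 = 21
  bit 1 = 0: r = r^2 mod 23 = 21^2 = 4
  bit 2 = 1: r = r^2 * 21 mod 23 = 4^2 * 21 = 16*21 = 14
  bit 3 = 0: r = r^2 mod 23 = 14^2 = 12
  -> s = B^a = 12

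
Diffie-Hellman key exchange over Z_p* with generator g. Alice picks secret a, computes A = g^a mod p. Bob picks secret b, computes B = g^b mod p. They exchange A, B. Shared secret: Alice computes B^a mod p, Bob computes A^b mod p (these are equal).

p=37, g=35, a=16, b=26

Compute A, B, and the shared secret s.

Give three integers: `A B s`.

Answer: 9 3 33

Derivation:
A = 35^16 mod 37  (bits of 16 = 10000)
  bit 0 = 1: r = r^2 * 35 mod 37 = 1^2 * 35 = 1*35 = 35
  bit 1 = 0: r = r^2 mod 37 = 35^2 = 4
  bit 2 = 0: r = r^2 mod 37 = 4^2 = 16
  bit 3 = 0: r = r^2 mod 37 = 16^2 = 34
  bit 4 = 0: r = r^2 mod 37 = 34^2 = 9
  -> A = 9
B = 35^26 mod 37  (bits of 26 = 11010)
  bit 0 = 1: r = r^2 * 35 mod 37 = 1^2 * 35 = 1*35 = 35
  bit 1 = 1: r = r^2 * 35 mod 37 = 35^2 * 35 = 4*35 = 29
  bit 2 = 0: r = r^2 mod 37 = 29^2 = 27
  bit 3 = 1: r = r^2 * 35 mod 37 = 27^2 * 35 = 26*35 = 22
  bit 4 = 0: r = r^2 mod 37 = 22^2 = 3
  -> B = 3
s = B^a = 3^16 mod 37  (bits of 16 = 10000)
  bit 0 = 1: r = r^2 * 3 mod 37 = 1^2 * 3 = 1*3 = 3
  bit 1 = 0: r = r^2 mod 37 = 3^2 = 9
  bit 2 = 0: r = r^2 mod 37 = 9^2 = 7
  bit 3 = 0: r = r^2 mod 37 = 7^2 = 12
  bit 4 = 0: r = r^2 mod 37 = 12^2 = 33
  -> s = B^a = 33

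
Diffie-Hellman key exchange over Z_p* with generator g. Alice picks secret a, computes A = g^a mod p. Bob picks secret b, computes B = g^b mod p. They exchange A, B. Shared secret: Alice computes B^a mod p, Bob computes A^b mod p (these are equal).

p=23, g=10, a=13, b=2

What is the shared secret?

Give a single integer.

A = 10^13 mod 23  (bits of 13 = 1101)
  bit 0 = 1: r = r^2 * 10 mod 23 = 1^2 * 10 = 1*10 = 10
  bit 1 = 1: r = r^2 * 10 mod 23 = 10^2 * 10 = 8*10 = 11
  bit 2 = 0: r = r^2 mod 23 = 11^2 = 6
  bit 3 = 1: r = r^2 * 10 mod 23 = 6^2 * 10 = 13*10 = 15
  -> A = 15
B = 10^2 mod 23  (bits of 2 = 10)
  bit 0 = 1: r = r^2 * 10 mod 23 = 1^2 * 10 = 1*10 = 10
  bit 1 = 0: r = r^2 mod 23 = 10^2 = 8
  -> B = 8
s = B^a = 8^13 mod 23  (bits of 13 = 1101)
  bit 0 = 1: r = r^2 * 8 mod 23 = 1^2 * 8 = 1*8 = 8
  bit 1 = 1: r = r^2 * 8 mod 23 = 8^2 * 8 = 18*8 = 6
  bit 2 = 0: r = r^2 mod 23 = 6^2 = 13
  bit 3 = 1: r = r^2 * 8 mod 23 = 13^2 * 8 = 8*8 = 18
  -> s = B^a = 18

Answer: 18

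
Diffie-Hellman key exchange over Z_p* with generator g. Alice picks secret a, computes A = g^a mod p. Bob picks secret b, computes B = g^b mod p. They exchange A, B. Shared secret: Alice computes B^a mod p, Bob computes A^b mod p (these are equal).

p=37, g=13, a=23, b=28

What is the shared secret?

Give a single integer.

Answer: 12

Derivation:
A = 13^23 mod 37  (bits of 23 = 10111)
  bit 0 = 1: r = r^2 * 13 mod 37 = 1^2 * 13 = 1*13 = 13
  bit 1 = 0: r = r^2 mod 37 = 13^2 = 21
  bit 2 = 1: r = r^2 * 13 mod 37 = 21^2 * 13 = 34*13 = 35
  bit 3 = 1: r = r^2 * 13 mod 37 = 35^2 * 13 = 4*13 = 15
  bit 4 = 1: r = r^2 * 13 mod 37 = 15^2 * 13 = 3*13 = 2
  -> A = 2
B = 13^28 mod 37  (bits of 28 = 11100)
  bit 0 = 1: r = r^2 * 13 mod 37 = 1^2 * 13 = 1*13 = 13
  bit 1 = 1: r = r^2 * 13 mod 37 = 13^2 * 13 = 21*13 = 14
  bit 2 = 1: r = r^2 * 13 mod 37 = 14^2 * 13 = 11*13 = 32
  bit 3 = 0: r = r^2 mod 37 = 32^2 = 25
  bit 4 = 0: r = r^2 mod 37 = 25^2 = 33
  -> B = 33
s = B^a = 33^23 mod 37  (bits of 23 = 10111)
  bit 0 = 1: r = r^2 * 33 mod 37 = 1^2 * 33 = 1*33 = 33
  bit 1 = 0: r = r^2 mod 37 = 33^2 = 16
  bit 2 = 1: r = r^2 * 33 mod 37 = 16^2 * 33 = 34*33 = 12
  bit 3 = 1: r = r^2 * 33 mod 37 = 12^2 * 33 = 33*33 = 16
  bit 4 = 1: r = r^2 * 33 mod 37 = 16^2 * 33 = 34*33 = 12
  -> s = B^a = 12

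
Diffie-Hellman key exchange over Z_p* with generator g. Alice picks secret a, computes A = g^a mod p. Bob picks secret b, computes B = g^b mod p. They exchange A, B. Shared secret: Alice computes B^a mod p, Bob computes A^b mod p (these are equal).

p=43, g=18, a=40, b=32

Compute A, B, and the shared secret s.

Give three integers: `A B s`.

Answer: 15 38 31

Derivation:
A = 18^40 mod 43  (bits of 40 = 101000)
  bit 0 = 1: r = r^2 * 18 mod 43 = 1^2 * 18 = 1*18 = 18
  bit 1 = 0: r = r^2 mod 43 = 18^2 = 23
  bit 2 = 1: r = r^2 * 18 mod 43 = 23^2 * 18 = 13*18 = 19
  bit 3 = 0: r = r^2 mod 43 = 19^2 = 17
  bit 4 = 0: r = r^2 mod 43 = 17^2 = 31
  bit 5 = 0: r = r^2 mod 43 = 31^2 = 15
  -> A = 15
B = 18^32 mod 43  (bits of 32 = 100000)
  bit 0 = 1: r = r^2 * 18 mod 43 = 1^2 * 18 = 1*18 = 18
  bit 1 = 0: r = r^2 mod 43 = 18^2 = 23
  bit 2 = 0: r = r^2 mod 43 = 23^2 = 13
  bit 3 = 0: r = r^2 mod 43 = 13^2 = 40
  bit 4 = 0: r = r^2 mod 43 = 40^2 = 9
  bit 5 = 0: r = r^2 mod 43 = 9^2 = 38
  -> B = 38
s = B^a = 38^40 mod 43  (bits of 40 = 101000)
  bit 0 = 1: r = r^2 * 38 mod 43 = 1^2 * 38 = 1*38 = 38
  bit 1 = 0: r = r^2 mod 43 = 38^2 = 25
  bit 2 = 1: r = r^2 * 38 mod 43 = 25^2 * 38 = 23*38 = 14
  bit 3 = 0: r = r^2 mod 43 = 14^2 = 24
  bit 4 = 0: r = r^2 mod 43 = 24^2 = 17
  bit 5 = 0: r = r^2 mod 43 = 17^2 = 31
  -> s = B^a = 31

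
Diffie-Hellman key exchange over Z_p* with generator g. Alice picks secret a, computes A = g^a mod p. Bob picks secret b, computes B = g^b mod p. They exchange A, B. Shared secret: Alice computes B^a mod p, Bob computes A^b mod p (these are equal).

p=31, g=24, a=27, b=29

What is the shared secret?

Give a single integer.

A = 24^27 mod 31  (bits of 27 = 11011)
  bit 0 = 1: r = r^2 * 24 mod 31 = 1^2 * 24 = 1*24 = 24
  bit 1 = 1: r = r^2 * 24 mod 31 = 24^2 * 24 = 18*24 = 29
  bit 2 = 0: r = r^2 mod 31 = 29^2 = 4
  bit 3 = 1: r = r^2 * 24 mod 31 = 4^2 * 24 = 16*24 = 12
  bit 4 = 1: r = r^2 * 24 mod 31 = 12^2 * 24 = 20*24 = 15
  -> A = 15
B = 24^29 mod 31  (bits of 29 = 11101)
  bit 0 = 1: r = r^2 * 24 mod 31 = 1^2 * 24 = 1*24 = 24
  bit 1 = 1: r = r^2 * 24 mod 31 = 24^2 * 24 = 18*24 = 29
  bit 2 = 1: r = r^2 * 24 mod 31 = 29^2 * 24 = 4*24 = 3
  bit 3 = 0: r = r^2 mod 31 = 3^2 = 9
  bit 4 = 1: r = r^2 * 24 mod 31 = 9^2 * 24 = 19*24 = 22
  -> B = 22
s = B^a = 22^27 mod 31  (bits of 27 = 11011)
  bit 0 = 1: r = r^2 * 22 mod 31 = 1^2 * 22 = 1*22 = 22
  bit 1 = 1: r = r^2 * 22 mod 31 = 22^2 * 22 = 19*22 = 15
  bit 2 = 0: r = r^2 mod 31 = 15^2 = 8
  bit 3 = 1: r = r^2 * 22 mod 31 = 8^2 * 22 = 2*22 = 13
  bit 4 = 1: r = r^2 * 22 mod 31 = 13^2 * 22 = 14*22 = 29
  -> s = B^a = 29

Answer: 29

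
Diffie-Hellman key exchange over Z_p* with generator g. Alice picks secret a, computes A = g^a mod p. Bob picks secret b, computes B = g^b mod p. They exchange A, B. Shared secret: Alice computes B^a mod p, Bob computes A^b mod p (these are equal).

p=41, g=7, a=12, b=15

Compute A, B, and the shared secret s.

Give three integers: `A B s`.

A = 7^12 mod 41  (bits of 12 = 1100)
  bit 0 = 1: r = r^2 * 7 mod 41 = 1^2 * 7 = 1*7 = 7
  bit 1 = 1: r = r^2 * 7 mod 41 = 7^2 * 7 = 8*7 = 15
  bit 2 = 0: r = r^2 mod 41 = 15^2 = 20
  bit 3 = 0: r = r^2 mod 41 = 20^2 = 31
  -> A = 31
B = 7^15 mod 41  (bits of 15 = 1111)
  bit 0 = 1: r = r^2 * 7 mod 41 = 1^2 * 7 = 1*7 = 7
  bit 1 = 1: r = r^2 * 7 mod 41 = 7^2 * 7 = 8*7 = 15
  bit 2 = 1: r = r^2 * 7 mod 41 = 15^2 * 7 = 20*7 = 17
  bit 3 = 1: r = r^2 * 7 mod 41 = 17^2 * 7 = 2*7 = 14
  -> B = 14
s = B^a = 14^12 mod 41  (bits of 12 = 1100)
  bit 0 = 1: r = r^2 * 14 mod 41 = 1^2 * 14 = 1*14 = 14
  bit 1 = 1: r = r^2 * 14 mod 41 = 14^2 * 14 = 32*14 = 38
  bit 2 = 0: r = r^2 mod 41 = 38^2 = 9
  bit 3 = 0: r = r^2 mod 41 = 9^2 = 40
  -> s = B^a = 40

Answer: 31 14 40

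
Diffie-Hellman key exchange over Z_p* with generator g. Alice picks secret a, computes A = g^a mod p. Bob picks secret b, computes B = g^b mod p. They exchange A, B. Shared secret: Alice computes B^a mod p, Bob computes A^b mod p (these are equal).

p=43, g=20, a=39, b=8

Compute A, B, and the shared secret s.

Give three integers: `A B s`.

A = 20^39 mod 43  (bits of 39 = 100111)
  bit 0 = 1: r = r^2 * 20 mod 43 = 1^2 * 20 = 1*20 = 20
  bit 1 = 0: r = r^2 mod 43 = 20^2 = 13
  bit 2 = 0: r = r^2 mod 43 = 13^2 = 40
  bit 3 = 1: r = r^2 * 20 mod 43 = 40^2 * 20 = 9*20 = 8
  bit 4 = 1: r = r^2 * 20 mod 43 = 8^2 * 20 = 21*20 = 33
  bit 5 = 1: r = r^2 * 20 mod 43 = 33^2 * 20 = 14*20 = 22
  -> A = 22
B = 20^8 mod 43  (bits of 8 = 1000)
  bit 0 = 1: r = r^2 * 20 mod 43 = 1^2 * 20 = 1*20 = 20
  bit 1 = 0: r = r^2 mod 43 = 20^2 = 13
  bit 2 = 0: r = r^2 mod 43 = 13^2 = 40
  bit 3 = 0: r = r^2 mod 43 = 40^2 = 9
  -> B = 9
s = B^a = 9^39 mod 43  (bits of 39 = 100111)
  bit 0 = 1: r = r^2 * 9 mod 43 = 1^2 * 9 = 1*9 = 9
  bit 1 = 0: r = r^2 mod 43 = 9^2 = 38
  bit 2 = 0: r = r^2 mod 43 = 38^2 = 25
  bit 3 = 1: r = r^2 * 9 mod 43 = 25^2 * 9 = 23*9 = 35
  bit 4 = 1: r = r^2 * 9 mod 43 = 35^2 * 9 = 21*9 = 17
  bit 5 = 1: r = r^2 * 9 mod 43 = 17^2 * 9 = 31*9 = 21
  -> s = B^a = 21

Answer: 22 9 21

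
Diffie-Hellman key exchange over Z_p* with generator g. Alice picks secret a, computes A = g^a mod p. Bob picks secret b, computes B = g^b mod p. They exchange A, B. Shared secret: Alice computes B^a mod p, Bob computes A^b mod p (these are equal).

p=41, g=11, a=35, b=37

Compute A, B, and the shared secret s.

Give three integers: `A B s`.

A = 11^35 mod 41  (bits of 35 = 100011)
  bit 0 = 1: r = r^2 * 11 mod 41 = 1^2 * 11 = 1*11 = 11
  bit 1 = 0: r = r^2 mod 41 = 11^2 = 39
  bit 2 = 0: r = r^2 mod 41 = 39^2 = 4
  bit 3 = 0: r = r^2 mod 41 = 4^2 = 16
  bit 4 = 1: r = r^2 * 11 mod 41 = 16^2 * 11 = 10*11 = 28
  bit 5 = 1: r = r^2 * 11 mod 41 = 28^2 * 11 = 5*11 = 14
  -> A = 14
B = 11^37 mod 41  (bits of 37 = 100101)
  bit 0 = 1: r = r^2 * 11 mod 41 = 1^2 * 11 = 1*11 = 11
  bit 1 = 0: r = r^2 mod 41 = 11^2 = 39
  bit 2 = 0: r = r^2 mod 41 = 39^2 = 4
  bit 3 = 1: r = r^2 * 11 mod 41 = 4^2 * 11 = 16*11 = 12
  bit 4 = 0: r = r^2 mod 41 = 12^2 = 21
  bit 5 = 1: r = r^2 * 11 mod 41 = 21^2 * 11 = 31*11 = 13
  -> B = 13
s = B^a = 13^35 mod 41  (bits of 35 = 100011)
  bit 0 = 1: r = r^2 * 13 mod 41 = 1^2 * 13 = 1*13 = 13
  bit 1 = 0: r = r^2 mod 41 = 13^2 = 5
  bit 2 = 0: r = r^2 mod 41 = 5^2 = 25
  bit 3 = 0: r = r^2 mod 41 = 25^2 = 10
  bit 4 = 1: r = r^2 * 13 mod 41 = 10^2 * 13 = 18*13 = 29
  bit 5 = 1: r = r^2 * 13 mod 41 = 29^2 * 13 = 21*13 = 27
  -> s = B^a = 27

Answer: 14 13 27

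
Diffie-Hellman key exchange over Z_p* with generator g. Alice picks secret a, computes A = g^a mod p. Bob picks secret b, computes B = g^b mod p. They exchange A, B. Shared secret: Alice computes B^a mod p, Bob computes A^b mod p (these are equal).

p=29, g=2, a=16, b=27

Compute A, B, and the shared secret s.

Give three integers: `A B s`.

A = 2^16 mod 29  (bits of 16 = 10000)
  bit 0 = 1: r = r^2 * 2 mod 29 = 1^2 * 2 = 1*2 = 2
  bit 1 = 0: r = r^2 mod 29 = 2^2 = 4
  bit 2 = 0: r = r^2 mod 29 = 4^2 = 16
  bit 3 = 0: r = r^2 mod 29 = 16^2 = 24
  bit 4 = 0: r = r^2 mod 29 = 24^2 = 25
  -> A = 25
B = 2^27 mod 29  (bits of 27 = 11011)
  bit 0 = 1: r = r^2 * 2 mod 29 = 1^2 * 2 = 1*2 = 2
  bit 1 = 1: r = r^2 * 2 mod 29 = 2^2 * 2 = 4*2 = 8
  bit 2 = 0: r = r^2 mod 29 = 8^2 = 6
  bit 3 = 1: r = r^2 * 2 mod 29 = 6^2 * 2 = 7*2 = 14
  bit 4 = 1: r = r^2 * 2 mod 29 = 14^2 * 2 = 22*2 = 15
  -> B = 15
s = B^a = 15^16 mod 29  (bits of 16 = 10000)
  bit 0 = 1: r = r^2 * 15 mod 29 = 1^2 * 15 = 1*15 = 15
  bit 1 = 0: r = r^2 mod 29 = 15^2 = 22
  bit 2 = 0: r = r^2 mod 29 = 22^2 = 20
  bit 3 = 0: r = r^2 mod 29 = 20^2 = 23
  bit 4 = 0: r = r^2 mod 29 = 23^2 = 7
  -> s = B^a = 7

Answer: 25 15 7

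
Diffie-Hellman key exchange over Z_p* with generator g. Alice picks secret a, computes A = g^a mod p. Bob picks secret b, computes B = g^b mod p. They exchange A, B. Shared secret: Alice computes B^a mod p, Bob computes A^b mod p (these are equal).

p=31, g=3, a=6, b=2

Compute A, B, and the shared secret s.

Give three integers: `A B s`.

Answer: 16 9 8

Derivation:
A = 3^6 mod 31  (bits of 6 = 110)
  bit 0 = 1: r = r^2 * 3 mod 31 = 1^2 * 3 = 1*3 = 3
  bit 1 = 1: r = r^2 * 3 mod 31 = 3^2 * 3 = 9*3 = 27
  bit 2 = 0: r = r^2 mod 31 = 27^2 = 16
  -> A = 16
B = 3^2 mod 31  (bits of 2 = 10)
  bit 0 = 1: r = r^2 * 3 mod 31 = 1^2 * 3 = 1*3 = 3
  bit 1 = 0: r = r^2 mod 31 = 3^2 = 9
  -> B = 9
s = B^a = 9^6 mod 31  (bits of 6 = 110)
  bit 0 = 1: r = r^2 * 9 mod 31 = 1^2 * 9 = 1*9 = 9
  bit 1 = 1: r = r^2 * 9 mod 31 = 9^2 * 9 = 19*9 = 16
  bit 2 = 0: r = r^2 mod 31 = 16^2 = 8
  -> s = B^a = 8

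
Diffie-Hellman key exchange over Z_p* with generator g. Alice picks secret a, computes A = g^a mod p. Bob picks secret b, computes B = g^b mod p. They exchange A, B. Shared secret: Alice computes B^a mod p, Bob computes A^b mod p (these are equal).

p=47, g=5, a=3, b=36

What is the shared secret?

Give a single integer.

Answer: 17

Derivation:
A = 5^3 mod 47  (bits of 3 = 11)
  bit 0 = 1: r = r^2 * 5 mod 47 = 1^2 * 5 = 1*5 = 5
  bit 1 = 1: r = r^2 * 5 mod 47 = 5^2 * 5 = 25*5 = 31
  -> A = 31
B = 5^36 mod 47  (bits of 36 = 100100)
  bit 0 = 1: r = r^2 * 5 mod 47 = 1^2 * 5 = 1*5 = 5
  bit 1 = 0: r = r^2 mod 47 = 5^2 = 25
  bit 2 = 0: r = r^2 mod 47 = 25^2 = 14
  bit 3 = 1: r = r^2 * 5 mod 47 = 14^2 * 5 = 8*5 = 40
  bit 4 = 0: r = r^2 mod 47 = 40^2 = 2
  bit 5 = 0: r = r^2 mod 47 = 2^2 = 4
  -> B = 4
s = B^a = 4^3 mod 47  (bits of 3 = 11)
  bit 0 = 1: r = r^2 * 4 mod 47 = 1^2 * 4 = 1*4 = 4
  bit 1 = 1: r = r^2 * 4 mod 47 = 4^2 * 4 = 16*4 = 17
  -> s = B^a = 17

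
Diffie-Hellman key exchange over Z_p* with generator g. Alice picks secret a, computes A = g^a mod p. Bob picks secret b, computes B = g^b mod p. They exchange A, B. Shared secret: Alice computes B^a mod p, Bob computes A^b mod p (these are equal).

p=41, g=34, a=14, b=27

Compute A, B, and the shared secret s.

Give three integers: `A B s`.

Answer: 2 17 5

Derivation:
A = 34^14 mod 41  (bits of 14 = 1110)
  bit 0 = 1: r = r^2 * 34 mod 41 = 1^2 * 34 = 1*34 = 34
  bit 1 = 1: r = r^2 * 34 mod 41 = 34^2 * 34 = 8*34 = 26
  bit 2 = 1: r = r^2 * 34 mod 41 = 26^2 * 34 = 20*34 = 24
  bit 3 = 0: r = r^2 mod 41 = 24^2 = 2
  -> A = 2
B = 34^27 mod 41  (bits of 27 = 11011)
  bit 0 = 1: r = r^2 * 34 mod 41 = 1^2 * 34 = 1*34 = 34
  bit 1 = 1: r = r^2 * 34 mod 41 = 34^2 * 34 = 8*34 = 26
  bit 2 = 0: r = r^2 mod 41 = 26^2 = 20
  bit 3 = 1: r = r^2 * 34 mod 41 = 20^2 * 34 = 31*34 = 29
  bit 4 = 1: r = r^2 * 34 mod 41 = 29^2 * 34 = 21*34 = 17
  -> B = 17
s = B^a = 17^14 mod 41  (bits of 14 = 1110)
  bit 0 = 1: r = r^2 * 17 mod 41 = 1^2 * 17 = 1*17 = 17
  bit 1 = 1: r = r^2 * 17 mod 41 = 17^2 * 17 = 2*17 = 34
  bit 2 = 1: r = r^2 * 17 mod 41 = 34^2 * 17 = 8*17 = 13
  bit 3 = 0: r = r^2 mod 41 = 13^2 = 5
  -> s = B^a = 5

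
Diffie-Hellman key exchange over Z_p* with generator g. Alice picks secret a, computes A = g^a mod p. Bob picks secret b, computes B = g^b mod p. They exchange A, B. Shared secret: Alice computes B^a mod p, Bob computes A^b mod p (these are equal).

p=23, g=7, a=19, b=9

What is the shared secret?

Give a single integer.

A = 7^19 mod 23  (bits of 19 = 10011)
  bit 0 = 1: r = r^2 * 7 mod 23 = 1^2 * 7 = 1*7 = 7
  bit 1 = 0: r = r^2 mod 23 = 7^2 = 3
  bit 2 = 0: r = r^2 mod 23 = 3^2 = 9
  bit 3 = 1: r = r^2 * 7 mod 23 = 9^2 * 7 = 12*7 = 15
  bit 4 = 1: r = r^2 * 7 mod 23 = 15^2 * 7 = 18*7 = 11
  -> A = 11
B = 7^9 mod 23  (bits of 9 = 1001)
  bit 0 = 1: r = r^2 * 7 mod 23 = 1^2 * 7 = 1*7 = 7
  bit 1 = 0: r = r^2 mod 23 = 7^2 = 3
  bit 2 = 0: r = r^2 mod 23 = 3^2 = 9
  bit 3 = 1: r = r^2 * 7 mod 23 = 9^2 * 7 = 12*7 = 15
  -> B = 15
s = B^a = 15^19 mod 23  (bits of 19 = 10011)
  bit 0 = 1: r = r^2 * 15 mod 23 = 1^2 * 15 = 1*15 = 15
  bit 1 = 0: r = r^2 mod 23 = 15^2 = 18
  bit 2 = 0: r = r^2 mod 23 = 18^2 = 2
  bit 3 = 1: r = r^2 * 15 mod 23 = 2^2 * 15 = 4*15 = 14
  bit 4 = 1: r = r^2 * 15 mod 23 = 14^2 * 15 = 12*15 = 19
  -> s = B^a = 19

Answer: 19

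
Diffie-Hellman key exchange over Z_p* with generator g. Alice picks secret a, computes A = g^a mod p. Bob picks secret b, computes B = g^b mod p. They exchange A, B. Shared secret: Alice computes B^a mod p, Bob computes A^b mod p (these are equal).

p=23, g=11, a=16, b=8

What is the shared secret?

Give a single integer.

A = 11^16 mod 23  (bits of 16 = 10000)
  bit 0 = 1: r = r^2 * 11 mod 23 = 1^2 * 11 = 1*11 = 11
  bit 1 = 0: r = r^2 mod 23 = 11^2 = 6
  bit 2 = 0: r = r^2 mod 23 = 6^2 = 13
  bit 3 = 0: r = r^2 mod 23 = 13^2 = 8
  bit 4 = 0: r = r^2 mod 23 = 8^2 = 18
  -> A = 18
B = 11^8 mod 23  (bits of 8 = 1000)
  bit 0 = 1: r = r^2 * 11 mod 23 = 1^2 * 11 = 1*11 = 11
  bit 1 = 0: r = r^2 mod 23 = 11^2 = 6
  bit 2 = 0: r = r^2 mod 23 = 6^2 = 13
  bit 3 = 0: r = r^2 mod 23 = 13^2 = 8
  -> B = 8
s = B^a = 8^16 mod 23  (bits of 16 = 10000)
  bit 0 = 1: r = r^2 * 8 mod 23 = 1^2 * 8 = 1*8 = 8
  bit 1 = 0: r = r^2 mod 23 = 8^2 = 18
  bit 2 = 0: r = r^2 mod 23 = 18^2 = 2
  bit 3 = 0: r = r^2 mod 23 = 2^2 = 4
  bit 4 = 0: r = r^2 mod 23 = 4^2 = 16
  -> s = B^a = 16

Answer: 16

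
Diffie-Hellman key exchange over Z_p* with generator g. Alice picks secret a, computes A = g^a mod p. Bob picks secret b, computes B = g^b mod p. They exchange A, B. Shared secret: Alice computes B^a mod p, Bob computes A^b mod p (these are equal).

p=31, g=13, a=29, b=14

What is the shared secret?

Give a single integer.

Answer: 18

Derivation:
A = 13^29 mod 31  (bits of 29 = 11101)
  bit 0 = 1: r = r^2 * 13 mod 31 = 1^2 * 13 = 1*13 = 13
  bit 1 = 1: r = r^2 * 13 mod 31 = 13^2 * 13 = 14*13 = 27
  bit 2 = 1: r = r^2 * 13 mod 31 = 27^2 * 13 = 16*13 = 22
  bit 3 = 0: r = r^2 mod 31 = 22^2 = 19
  bit 4 = 1: r = r^2 * 13 mod 31 = 19^2 * 13 = 20*13 = 12
  -> A = 12
B = 13^14 mod 31  (bits of 14 = 1110)
  bit 0 = 1: r = r^2 * 13 mod 31 = 1^2 * 13 = 1*13 = 13
  bit 1 = 1: r = r^2 * 13 mod 31 = 13^2 * 13 = 14*13 = 27
  bit 2 = 1: r = r^2 * 13 mod 31 = 27^2 * 13 = 16*13 = 22
  bit 3 = 0: r = r^2 mod 31 = 22^2 = 19
  -> B = 19
s = B^a = 19^29 mod 31  (bits of 29 = 11101)
  bit 0 = 1: r = r^2 * 19 mod 31 = 1^2 * 19 = 1*19 = 19
  bit 1 = 1: r = r^2 * 19 mod 31 = 19^2 * 19 = 20*19 = 8
  bit 2 = 1: r = r^2 * 19 mod 31 = 8^2 * 19 = 2*19 = 7
  bit 3 = 0: r = r^2 mod 31 = 7^2 = 18
  bit 4 = 1: r = r^2 * 19 mod 31 = 18^2 * 19 = 14*19 = 18
  -> s = B^a = 18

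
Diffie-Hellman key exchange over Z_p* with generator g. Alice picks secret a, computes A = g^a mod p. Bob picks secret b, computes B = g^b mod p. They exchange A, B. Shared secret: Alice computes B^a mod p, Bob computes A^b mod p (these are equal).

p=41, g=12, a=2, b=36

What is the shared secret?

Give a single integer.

Answer: 16

Derivation:
A = 12^2 mod 41  (bits of 2 = 10)
  bit 0 = 1: r = r^2 * 12 mod 41 = 1^2 * 12 = 1*12 = 12
  bit 1 = 0: r = r^2 mod 41 = 12^2 = 21
  -> A = 21
B = 12^36 mod 41  (bits of 36 = 100100)
  bit 0 = 1: r = r^2 * 12 mod 41 = 1^2 * 12 = 1*12 = 12
  bit 1 = 0: r = r^2 mod 41 = 12^2 = 21
  bit 2 = 0: r = r^2 mod 41 = 21^2 = 31
  bit 3 = 1: r = r^2 * 12 mod 41 = 31^2 * 12 = 18*12 = 11
  bit 4 = 0: r = r^2 mod 41 = 11^2 = 39
  bit 5 = 0: r = r^2 mod 41 = 39^2 = 4
  -> B = 4
s = B^a = 4^2 mod 41  (bits of 2 = 10)
  bit 0 = 1: r = r^2 * 4 mod 41 = 1^2 * 4 = 1*4 = 4
  bit 1 = 0: r = r^2 mod 41 = 4^2 = 16
  -> s = B^a = 16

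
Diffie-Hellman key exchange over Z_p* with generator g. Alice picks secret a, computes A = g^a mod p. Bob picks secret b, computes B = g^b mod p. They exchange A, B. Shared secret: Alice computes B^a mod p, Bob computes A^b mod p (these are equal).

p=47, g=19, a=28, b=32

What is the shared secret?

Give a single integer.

Answer: 42

Derivation:
A = 19^28 mod 47  (bits of 28 = 11100)
  bit 0 = 1: r = r^2 * 19 mod 47 = 1^2 * 19 = 1*19 = 19
  bit 1 = 1: r = r^2 * 19 mod 47 = 19^2 * 19 = 32*19 = 44
  bit 2 = 1: r = r^2 * 19 mod 47 = 44^2 * 19 = 9*19 = 30
  bit 3 = 0: r = r^2 mod 47 = 30^2 = 7
  bit 4 = 0: r = r^2 mod 47 = 7^2 = 2
  -> A = 2
B = 19^32 mod 47  (bits of 32 = 100000)
  bit 0 = 1: r = r^2 * 19 mod 47 = 1^2 * 19 = 1*19 = 19
  bit 1 = 0: r = r^2 mod 47 = 19^2 = 32
  bit 2 = 0: r = r^2 mod 47 = 32^2 = 37
  bit 3 = 0: r = r^2 mod 47 = 37^2 = 6
  bit 4 = 0: r = r^2 mod 47 = 6^2 = 36
  bit 5 = 0: r = r^2 mod 47 = 36^2 = 27
  -> B = 27
s = B^a = 27^28 mod 47  (bits of 28 = 11100)
  bit 0 = 1: r = r^2 * 27 mod 47 = 1^2 * 27 = 1*27 = 27
  bit 1 = 1: r = r^2 * 27 mod 47 = 27^2 * 27 = 24*27 = 37
  bit 2 = 1: r = r^2 * 27 mod 47 = 37^2 * 27 = 6*27 = 21
  bit 3 = 0: r = r^2 mod 47 = 21^2 = 18
  bit 4 = 0: r = r^2 mod 47 = 18^2 = 42
  -> s = B^a = 42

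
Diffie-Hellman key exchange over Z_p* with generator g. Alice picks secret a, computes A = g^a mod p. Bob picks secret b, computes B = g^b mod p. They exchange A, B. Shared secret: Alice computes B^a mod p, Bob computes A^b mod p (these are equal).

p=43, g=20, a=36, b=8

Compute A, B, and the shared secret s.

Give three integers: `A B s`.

Answer: 11 9 11

Derivation:
A = 20^36 mod 43  (bits of 36 = 100100)
  bit 0 = 1: r = r^2 * 20 mod 43 = 1^2 * 20 = 1*20 = 20
  bit 1 = 0: r = r^2 mod 43 = 20^2 = 13
  bit 2 = 0: r = r^2 mod 43 = 13^2 = 40
  bit 3 = 1: r = r^2 * 20 mod 43 = 40^2 * 20 = 9*20 = 8
  bit 4 = 0: r = r^2 mod 43 = 8^2 = 21
  bit 5 = 0: r = r^2 mod 43 = 21^2 = 11
  -> A = 11
B = 20^8 mod 43  (bits of 8 = 1000)
  bit 0 = 1: r = r^2 * 20 mod 43 = 1^2 * 20 = 1*20 = 20
  bit 1 = 0: r = r^2 mod 43 = 20^2 = 13
  bit 2 = 0: r = r^2 mod 43 = 13^2 = 40
  bit 3 = 0: r = r^2 mod 43 = 40^2 = 9
  -> B = 9
s = B^a = 9^36 mod 43  (bits of 36 = 100100)
  bit 0 = 1: r = r^2 * 9 mod 43 = 1^2 * 9 = 1*9 = 9
  bit 1 = 0: r = r^2 mod 43 = 9^2 = 38
  bit 2 = 0: r = r^2 mod 43 = 38^2 = 25
  bit 3 = 1: r = r^2 * 9 mod 43 = 25^2 * 9 = 23*9 = 35
  bit 4 = 0: r = r^2 mod 43 = 35^2 = 21
  bit 5 = 0: r = r^2 mod 43 = 21^2 = 11
  -> s = B^a = 11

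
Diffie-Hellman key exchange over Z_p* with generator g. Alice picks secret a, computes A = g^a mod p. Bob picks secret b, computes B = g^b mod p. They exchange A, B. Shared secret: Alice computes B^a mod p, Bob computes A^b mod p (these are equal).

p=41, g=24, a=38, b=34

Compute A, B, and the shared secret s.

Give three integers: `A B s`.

Answer: 21 36 23

Derivation:
A = 24^38 mod 41  (bits of 38 = 100110)
  bit 0 = 1: r = r^2 * 24 mod 41 = 1^2 * 24 = 1*24 = 24
  bit 1 = 0: r = r^2 mod 41 = 24^2 = 2
  bit 2 = 0: r = r^2 mod 41 = 2^2 = 4
  bit 3 = 1: r = r^2 * 24 mod 41 = 4^2 * 24 = 16*24 = 15
  bit 4 = 1: r = r^2 * 24 mod 41 = 15^2 * 24 = 20*24 = 29
  bit 5 = 0: r = r^2 mod 41 = 29^2 = 21
  -> A = 21
B = 24^34 mod 41  (bits of 34 = 100010)
  bit 0 = 1: r = r^2 * 24 mod 41 = 1^2 * 24 = 1*24 = 24
  bit 1 = 0: r = r^2 mod 41 = 24^2 = 2
  bit 2 = 0: r = r^2 mod 41 = 2^2 = 4
  bit 3 = 0: r = r^2 mod 41 = 4^2 = 16
  bit 4 = 1: r = r^2 * 24 mod 41 = 16^2 * 24 = 10*24 = 35
  bit 5 = 0: r = r^2 mod 41 = 35^2 = 36
  -> B = 36
s = B^a = 36^38 mod 41  (bits of 38 = 100110)
  bit 0 = 1: r = r^2 * 36 mod 41 = 1^2 * 36 = 1*36 = 36
  bit 1 = 0: r = r^2 mod 41 = 36^2 = 25
  bit 2 = 0: r = r^2 mod 41 = 25^2 = 10
  bit 3 = 1: r = r^2 * 36 mod 41 = 10^2 * 36 = 18*36 = 33
  bit 4 = 1: r = r^2 * 36 mod 41 = 33^2 * 36 = 23*36 = 8
  bit 5 = 0: r = r^2 mod 41 = 8^2 = 23
  -> s = B^a = 23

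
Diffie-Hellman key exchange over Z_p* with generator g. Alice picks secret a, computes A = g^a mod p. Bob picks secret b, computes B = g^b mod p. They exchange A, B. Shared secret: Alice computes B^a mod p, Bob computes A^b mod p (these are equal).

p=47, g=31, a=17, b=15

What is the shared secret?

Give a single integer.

A = 31^17 mod 47  (bits of 17 = 10001)
  bit 0 = 1: r = r^2 * 31 mod 47 = 1^2 * 31 = 1*31 = 31
  bit 1 = 0: r = r^2 mod 47 = 31^2 = 21
  bit 2 = 0: r = r^2 mod 47 = 21^2 = 18
  bit 3 = 0: r = r^2 mod 47 = 18^2 = 42
  bit 4 = 1: r = r^2 * 31 mod 47 = 42^2 * 31 = 25*31 = 23
  -> A = 23
B = 31^15 mod 47  (bits of 15 = 1111)
  bit 0 = 1: r = r^2 * 31 mod 47 = 1^2 * 31 = 1*31 = 31
  bit 1 = 1: r = r^2 * 31 mod 47 = 31^2 * 31 = 21*31 = 40
  bit 2 = 1: r = r^2 * 31 mod 47 = 40^2 * 31 = 2*31 = 15
  bit 3 = 1: r = r^2 * 31 mod 47 = 15^2 * 31 = 37*31 = 19
  -> B = 19
s = B^a = 19^17 mod 47  (bits of 17 = 10001)
  bit 0 = 1: r = r^2 * 19 mod 47 = 1^2 * 19 = 1*19 = 19
  bit 1 = 0: r = r^2 mod 47 = 19^2 = 32
  bit 2 = 0: r = r^2 mod 47 = 32^2 = 37
  bit 3 = 0: r = r^2 mod 47 = 37^2 = 6
  bit 4 = 1: r = r^2 * 19 mod 47 = 6^2 * 19 = 36*19 = 26
  -> s = B^a = 26

Answer: 26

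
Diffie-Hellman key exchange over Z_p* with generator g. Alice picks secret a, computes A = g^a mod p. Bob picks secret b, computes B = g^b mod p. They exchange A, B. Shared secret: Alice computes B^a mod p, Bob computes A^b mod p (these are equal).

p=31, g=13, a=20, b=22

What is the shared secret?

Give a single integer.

A = 13^20 mod 31  (bits of 20 = 10100)
  bit 0 = 1: r = r^2 * 13 mod 31 = 1^2 * 13 = 1*13 = 13
  bit 1 = 0: r = r^2 mod 31 = 13^2 = 14
  bit 2 = 1: r = r^2 * 13 mod 31 = 14^2 * 13 = 10*13 = 6
  bit 3 = 0: r = r^2 mod 31 = 6^2 = 5
  bit 4 = 0: r = r^2 mod 31 = 5^2 = 25
  -> A = 25
B = 13^22 mod 31  (bits of 22 = 10110)
  bit 0 = 1: r = r^2 * 13 mod 31 = 1^2 * 13 = 1*13 = 13
  bit 1 = 0: r = r^2 mod 31 = 13^2 = 14
  bit 2 = 1: r = r^2 * 13 mod 31 = 14^2 * 13 = 10*13 = 6
  bit 3 = 1: r = r^2 * 13 mod 31 = 6^2 * 13 = 5*13 = 3
  bit 4 = 0: r = r^2 mod 31 = 3^2 = 9
  -> B = 9
s = B^a = 9^20 mod 31  (bits of 20 = 10100)
  bit 0 = 1: r = r^2 * 9 mod 31 = 1^2 * 9 = 1*9 = 9
  bit 1 = 0: r = r^2 mod 31 = 9^2 = 19
  bit 2 = 1: r = r^2 * 9 mod 31 = 19^2 * 9 = 20*9 = 25
  bit 3 = 0: r = r^2 mod 31 = 25^2 = 5
  bit 4 = 0: r = r^2 mod 31 = 5^2 = 25
  -> s = B^a = 25

Answer: 25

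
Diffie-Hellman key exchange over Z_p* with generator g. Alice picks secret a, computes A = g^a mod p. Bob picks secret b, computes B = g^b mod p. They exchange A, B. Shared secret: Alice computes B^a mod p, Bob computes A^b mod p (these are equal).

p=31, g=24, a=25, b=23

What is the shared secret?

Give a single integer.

A = 24^25 mod 31  (bits of 25 = 11001)
  bit 0 = 1: r = r^2 * 24 mod 31 = 1^2 * 24 = 1*24 = 24
  bit 1 = 1: r = r^2 * 24 mod 31 = 24^2 * 24 = 18*24 = 29
  bit 2 = 0: r = r^2 mod 31 = 29^2 = 4
  bit 3 = 0: r = r^2 mod 31 = 4^2 = 16
  bit 4 = 1: r = r^2 * 24 mod 31 = 16^2 * 24 = 8*24 = 6
  -> A = 6
B = 24^23 mod 31  (bits of 23 = 10111)
  bit 0 = 1: r = r^2 * 24 mod 31 = 1^2 * 24 = 1*24 = 24
  bit 1 = 0: r = r^2 mod 31 = 24^2 = 18
  bit 2 = 1: r = r^2 * 24 mod 31 = 18^2 * 24 = 14*24 = 26
  bit 3 = 1: r = r^2 * 24 mod 31 = 26^2 * 24 = 25*24 = 11
  bit 4 = 1: r = r^2 * 24 mod 31 = 11^2 * 24 = 28*24 = 21
  -> B = 21
s = B^a = 21^25 mod 31  (bits of 25 = 11001)
  bit 0 = 1: r = r^2 * 21 mod 31 = 1^2 * 21 = 1*21 = 21
  bit 1 = 1: r = r^2 * 21 mod 31 = 21^2 * 21 = 7*21 = 23
  bit 2 = 0: r = r^2 mod 31 = 23^2 = 2
  bit 3 = 0: r = r^2 mod 31 = 2^2 = 4
  bit 4 = 1: r = r^2 * 21 mod 31 = 4^2 * 21 = 16*21 = 26
  -> s = B^a = 26

Answer: 26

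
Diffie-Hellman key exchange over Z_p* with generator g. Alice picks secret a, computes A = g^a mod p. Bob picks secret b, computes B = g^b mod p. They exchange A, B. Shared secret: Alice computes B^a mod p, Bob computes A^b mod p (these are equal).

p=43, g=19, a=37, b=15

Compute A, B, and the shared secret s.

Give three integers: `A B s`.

A = 19^37 mod 43  (bits of 37 = 100101)
  bit 0 = 1: r = r^2 * 19 mod 43 = 1^2 * 19 = 1*19 = 19
  bit 1 = 0: r = r^2 mod 43 = 19^2 = 17
  bit 2 = 0: r = r^2 mod 43 = 17^2 = 31
  bit 3 = 1: r = r^2 * 19 mod 43 = 31^2 * 19 = 15*19 = 27
  bit 4 = 0: r = r^2 mod 43 = 27^2 = 41
  bit 5 = 1: r = r^2 * 19 mod 43 = 41^2 * 19 = 4*19 = 33
  -> A = 33
B = 19^15 mod 43  (bits of 15 = 1111)
  bit 0 = 1: r = r^2 * 19 mod 43 = 1^2 * 19 = 1*19 = 19
  bit 1 = 1: r = r^2 * 19 mod 43 = 19^2 * 19 = 17*19 = 22
  bit 2 = 1: r = r^2 * 19 mod 43 = 22^2 * 19 = 11*19 = 37
  bit 3 = 1: r = r^2 * 19 mod 43 = 37^2 * 19 = 36*19 = 39
  -> B = 39
s = B^a = 39^37 mod 43  (bits of 37 = 100101)
  bit 0 = 1: r = r^2 * 39 mod 43 = 1^2 * 39 = 1*39 = 39
  bit 1 = 0: r = r^2 mod 43 = 39^2 = 16
  bit 2 = 0: r = r^2 mod 43 = 16^2 = 41
  bit 3 = 1: r = r^2 * 39 mod 43 = 41^2 * 39 = 4*39 = 27
  bit 4 = 0: r = r^2 mod 43 = 27^2 = 41
  bit 5 = 1: r = r^2 * 39 mod 43 = 41^2 * 39 = 4*39 = 27
  -> s = B^a = 27

Answer: 33 39 27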